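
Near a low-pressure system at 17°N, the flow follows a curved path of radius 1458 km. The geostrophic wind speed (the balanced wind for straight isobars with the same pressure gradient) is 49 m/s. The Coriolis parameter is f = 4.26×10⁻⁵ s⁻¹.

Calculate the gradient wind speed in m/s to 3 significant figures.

Around a low, centrifugal force acts outward with Coriolis, so pressure-gradient force balances both:
(1/ρ)|∂P/∂n| = fV + V²/R  →  V² + fR·V − fR·V_g = 0
With fR = 4.26×10⁻⁵ × 1458×10³ m = 62.1 m/s:
V = [−fR + √((fR)² + 4 fR V_g)]/2 = [−62.1 + √(62.1² + 4×62.1×49)]/2 = 32.3 m/s
Subgeostrophic (V < V_g = 49 m/s), as expected around a low.

32.3 m/s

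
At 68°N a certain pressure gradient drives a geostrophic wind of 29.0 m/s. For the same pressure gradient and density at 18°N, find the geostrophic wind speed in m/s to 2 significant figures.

With the same pressure gradient and density, V_g ∝ 1/f ∝ 1/sin φ.
V₂ = V₁ · sin φ₁ / sin φ₂ = 29.0 × sin 68° / sin 18°
V₂ = 29.0 × 0.9272/0.3090 = 87 m/s

87 m/s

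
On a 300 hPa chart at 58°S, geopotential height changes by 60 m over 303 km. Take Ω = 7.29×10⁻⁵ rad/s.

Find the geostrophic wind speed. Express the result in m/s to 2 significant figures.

16 m/s

Coriolis parameter at 58°S:
f = 2Ω sin φ = 2 × 7.29×10⁻⁵ × sin 58° = 1.24×10⁻⁴ s⁻¹
Height gradient: |∂Z/∂n| = 60 m / 303000 m = 1.98×10⁻⁴
On a pressure surface, geostrophic balance gives V_g = (g/f)|∂Z/∂n|:
V_g = 9.81 × 1.98×10⁻⁴ / 1.24×10⁻⁴ = 15.7 m/s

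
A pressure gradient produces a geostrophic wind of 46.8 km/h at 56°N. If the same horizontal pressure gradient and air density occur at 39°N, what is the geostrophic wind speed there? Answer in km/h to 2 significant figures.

With the same pressure gradient and density, V_g ∝ 1/f ∝ 1/sin φ.
V₂ = V₁ · sin φ₁ / sin φ₂ = 46.8 × sin 56° / sin 39°
V₂ = 46.8 × 0.8290/0.6293 = 62 km/h

62 km/h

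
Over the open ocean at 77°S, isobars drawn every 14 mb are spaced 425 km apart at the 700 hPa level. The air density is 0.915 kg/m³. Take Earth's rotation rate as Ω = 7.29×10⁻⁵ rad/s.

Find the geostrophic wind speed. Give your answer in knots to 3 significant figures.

49.3 knots

Coriolis parameter at 77°S:
f = 2Ω sin φ = 2 × 7.29×10⁻⁵ × sin 77° = 1.42×10⁻⁴ s⁻¹
Pressure gradient: |∂P/∂n| = 1400 Pa / 425000 m = 3.29×10⁻³ Pa/m
Geostrophic balance (pressure-gradient force = Coriolis force):
V_g = (1/(fρ)) |∂P/∂n| = 3.29×10⁻³ / (1.42×10⁻⁴ × 0.915) = 25.3 m/s
Converting: 25.3 m/s × 1.944 = 49.3 knots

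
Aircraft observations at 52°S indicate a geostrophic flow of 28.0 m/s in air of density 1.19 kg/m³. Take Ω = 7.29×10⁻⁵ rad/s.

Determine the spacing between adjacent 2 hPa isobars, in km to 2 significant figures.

Coriolis parameter at 52°S:
f = 2Ω sin φ = 2 × 7.29×10⁻⁵ × sin 52° = 1.15×10⁻⁴ s⁻¹
Geostrophic balance rearranged: |∂P/∂n| = f ρ V_g
|∂P/∂n| = 1.15×10⁻⁴ × 1.19 × 28.0 = 3.83×10⁻³ Pa/m
Isobar spacing: Δn = ΔP/|∂P/∂n| = 200 Pa / 3.83×10⁻³ Pa/m = 52244 m ≈ 52 km

52 km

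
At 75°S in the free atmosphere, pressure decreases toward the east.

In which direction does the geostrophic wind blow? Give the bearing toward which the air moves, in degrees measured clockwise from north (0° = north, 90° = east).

000°

The pressure-gradient force points toward the east (bearing 090°).
Geostrophic balance: in the Southern Hemisphere the Coriolis force deflects motion to the left, so the geostrophic wind blows 90° to the left of the pressure-gradient force (low pressure on the right).
Rotating 090° by 90° counterclockwise gives 000° — the wind blows toward the north.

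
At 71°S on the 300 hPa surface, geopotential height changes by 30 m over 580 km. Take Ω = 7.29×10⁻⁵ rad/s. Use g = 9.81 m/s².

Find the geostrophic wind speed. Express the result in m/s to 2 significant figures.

Coriolis parameter at 71°S:
f = 2Ω sin φ = 2 × 7.29×10⁻⁵ × sin 71° = 1.38×10⁻⁴ s⁻¹
Height gradient: |∂Z/∂n| = 30 m / 580000 m = 5.17×10⁻⁵
On a pressure surface, geostrophic balance gives V_g = (g/f)|∂Z/∂n|:
V_g = 9.81 × 5.17×10⁻⁵ / 1.38×10⁻⁴ = 3.68 m/s

3.7 m/s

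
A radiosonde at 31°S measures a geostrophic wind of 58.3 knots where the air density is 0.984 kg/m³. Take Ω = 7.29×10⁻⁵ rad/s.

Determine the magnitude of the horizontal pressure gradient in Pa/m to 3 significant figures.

2.22×10⁻³ Pa/m

Coriolis parameter at 31°S:
f = 2Ω sin φ = 2 × 7.29×10⁻⁵ × sin 31° = 7.51×10⁻⁵ s⁻¹
Wind speed in SI: 58.3 knots = 30.0 m/s
Geostrophic balance rearranged: |∂P/∂n| = f ρ V_g
|∂P/∂n| = 7.51×10⁻⁵ × 0.984 × 30.0 = 2.22×10⁻³ Pa/m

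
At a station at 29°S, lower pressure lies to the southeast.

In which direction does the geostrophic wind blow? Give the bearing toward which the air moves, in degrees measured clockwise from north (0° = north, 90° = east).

045°

The pressure-gradient force points toward the southeast (bearing 135°).
Geostrophic balance: in the Southern Hemisphere the Coriolis force deflects motion to the left, so the geostrophic wind blows 90° to the left of the pressure-gradient force (low pressure on the right).
Rotating 135° by 90° counterclockwise gives 045° — the wind blows toward the northeast.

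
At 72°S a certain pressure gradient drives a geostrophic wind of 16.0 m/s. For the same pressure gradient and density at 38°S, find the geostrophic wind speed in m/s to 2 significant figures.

25 m/s

With the same pressure gradient and density, V_g ∝ 1/f ∝ 1/sin φ.
V₂ = V₁ · sin φ₁ / sin φ₂ = 16.0 × sin 72° / sin 38°
V₂ = 16.0 × 0.9511/0.6157 = 25 m/s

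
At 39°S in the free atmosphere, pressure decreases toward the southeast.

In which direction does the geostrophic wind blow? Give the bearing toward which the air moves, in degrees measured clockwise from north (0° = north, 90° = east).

045°

The pressure-gradient force points toward the southeast (bearing 135°).
Geostrophic balance: in the Southern Hemisphere the Coriolis force deflects motion to the left, so the geostrophic wind blows 90° to the left of the pressure-gradient force (low pressure on the right).
Rotating 135° by 90° counterclockwise gives 045° — the wind blows toward the northeast.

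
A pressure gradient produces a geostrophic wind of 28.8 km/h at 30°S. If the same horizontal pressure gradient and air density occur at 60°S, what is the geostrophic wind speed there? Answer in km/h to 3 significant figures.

With the same pressure gradient and density, V_g ∝ 1/f ∝ 1/sin φ.
V₂ = V₁ · sin φ₁ / sin φ₂ = 28.8 × sin 30° / sin 60°
V₂ = 28.8 × 0.5000/0.8660 = 16.6 km/h

16.6 km/h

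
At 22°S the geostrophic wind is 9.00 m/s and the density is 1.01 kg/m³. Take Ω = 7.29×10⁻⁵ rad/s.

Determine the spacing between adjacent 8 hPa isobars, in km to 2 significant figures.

Coriolis parameter at 22°S:
f = 2Ω sin φ = 2 × 7.29×10⁻⁵ × sin 22° = 5.46×10⁻⁵ s⁻¹
Geostrophic balance rearranged: |∂P/∂n| = f ρ V_g
|∂P/∂n| = 5.46×10⁻⁵ × 1.01 × 9.00 = 4.96×10⁻⁴ Pa/m
Isobar spacing: Δn = ΔP/|∂P/∂n| = 800 Pa / 4.96×10⁻⁴ Pa/m = 1611362 m ≈ 1600 km

1600 km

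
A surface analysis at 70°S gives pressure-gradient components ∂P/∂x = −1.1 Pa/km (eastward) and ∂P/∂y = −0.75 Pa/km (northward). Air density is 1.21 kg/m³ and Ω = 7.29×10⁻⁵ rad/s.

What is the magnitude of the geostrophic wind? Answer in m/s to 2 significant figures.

Coriolis parameter at 70°S:
f = 2Ω sin φ = 2 × 7.29×10⁻⁵ × sin 70° = 1.37×10⁻⁴ s⁻¹
In the Southern Hemisphere f is negative: f = −1.37×10⁻⁴ s⁻¹.
Component geostrophic relations (x east, y north):
u_g = −(1/(fρ)) ∂P/∂y,  v_g = (1/(fρ)) ∂P/∂x
u_g = −(−0.75×10⁻³)/(−1.37×10⁻⁴ × 1.21) = −4.52 m/s;  v_g = (−1.1×10⁻³)/(−1.37×10⁻⁴ × 1.21) = 6.64 m/s
|V_g| = √(u_g² + v_g²) = 8.03 m/s

8.0 m/s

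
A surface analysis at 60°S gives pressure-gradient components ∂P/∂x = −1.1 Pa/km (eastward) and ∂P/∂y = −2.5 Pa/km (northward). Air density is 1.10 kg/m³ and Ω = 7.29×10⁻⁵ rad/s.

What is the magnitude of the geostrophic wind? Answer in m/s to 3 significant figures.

Coriolis parameter at 60°S:
f = 2Ω sin φ = 2 × 7.29×10⁻⁵ × sin 60° = 1.26×10⁻⁴ s⁻¹
In the Southern Hemisphere f is negative: f = −1.26×10⁻⁴ s⁻¹.
Component geostrophic relations (x east, y north):
u_g = −(1/(fρ)) ∂P/∂y,  v_g = (1/(fρ)) ∂P/∂x
u_g = −(−2.5×10⁻³)/(−1.26×10⁻⁴ × 1.10) = −18.0 m/s;  v_g = (−1.1×10⁻³)/(−1.26×10⁻⁴ × 1.10) = 7.92 m/s
|V_g| = √(u_g² + v_g²) = 19.7 m/s

19.7 m/s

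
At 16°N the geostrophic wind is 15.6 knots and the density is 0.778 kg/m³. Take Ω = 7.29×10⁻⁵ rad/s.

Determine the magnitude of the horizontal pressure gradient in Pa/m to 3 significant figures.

2.51×10⁻⁴ Pa/m

Coriolis parameter at 16°N:
f = 2Ω sin φ = 2 × 7.29×10⁻⁵ × sin 16° = 4.02×10⁻⁵ s⁻¹
Wind speed in SI: 15.6 knots = 8.03 m/s
Geostrophic balance rearranged: |∂P/∂n| = f ρ V_g
|∂P/∂n| = 4.02×10⁻⁵ × 0.778 × 8.03 = 2.51×10⁻⁴ Pa/m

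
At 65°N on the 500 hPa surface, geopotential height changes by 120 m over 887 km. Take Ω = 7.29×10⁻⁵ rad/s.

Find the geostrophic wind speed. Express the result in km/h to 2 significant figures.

Coriolis parameter at 65°N:
f = 2Ω sin φ = 2 × 7.29×10⁻⁵ × sin 65° = 1.32×10⁻⁴ s⁻¹
Height gradient: |∂Z/∂n| = 120 m / 887000 m = 1.35×10⁻⁴
On a pressure surface, geostrophic balance gives V_g = (g/f)|∂Z/∂n|:
V_g = 9.81 × 1.35×10⁻⁴ / 1.32×10⁻⁴ = 10.0 m/s
Converting: 10.0 m/s × 3.6 = 36 km/h

36 km/h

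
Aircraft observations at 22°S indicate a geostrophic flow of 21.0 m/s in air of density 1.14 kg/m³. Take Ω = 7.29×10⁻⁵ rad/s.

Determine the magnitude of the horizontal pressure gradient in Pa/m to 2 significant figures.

1.3×10⁻³ Pa/m

Coriolis parameter at 22°S:
f = 2Ω sin φ = 2 × 7.29×10⁻⁵ × sin 22° = 5.46×10⁻⁵ s⁻¹
Geostrophic balance rearranged: |∂P/∂n| = f ρ V_g
|∂P/∂n| = 5.46×10⁻⁵ × 1.14 × 21.0 = 1.31×10⁻³ Pa/m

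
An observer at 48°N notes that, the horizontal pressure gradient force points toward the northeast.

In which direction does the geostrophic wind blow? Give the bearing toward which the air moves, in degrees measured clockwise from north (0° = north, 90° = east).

135°

The pressure-gradient force points toward the northeast (bearing 045°).
Geostrophic balance: in the Northern Hemisphere the Coriolis force deflects motion to the right, so the geostrophic wind blows 90° to the right of the pressure-gradient force (low pressure on the left).
Rotating 045° by 90° clockwise gives 135° — the wind blows toward the southeast.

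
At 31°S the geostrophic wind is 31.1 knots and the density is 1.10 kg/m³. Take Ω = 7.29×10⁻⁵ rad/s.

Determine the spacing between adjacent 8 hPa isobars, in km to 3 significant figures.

Coriolis parameter at 31°S:
f = 2Ω sin φ = 2 × 7.29×10⁻⁵ × sin 31° = 7.51×10⁻⁵ s⁻¹
Wind speed in SI: 31.1 knots = 16.0 m/s
Geostrophic balance rearranged: |∂P/∂n| = f ρ V_g
|∂P/∂n| = 7.51×10⁻⁵ × 1.10 × 16.0 = 1.32×10⁻³ Pa/m
Isobar spacing: Δn = ΔP/|∂P/∂n| = 800 Pa / 1.32×10⁻³ Pa/m = 605344 m ≈ 605 km

605 km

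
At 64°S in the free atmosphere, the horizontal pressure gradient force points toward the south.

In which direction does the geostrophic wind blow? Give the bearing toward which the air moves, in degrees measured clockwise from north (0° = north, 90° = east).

090°

The pressure-gradient force points toward the south (bearing 180°).
Geostrophic balance: in the Southern Hemisphere the Coriolis force deflects motion to the left, so the geostrophic wind blows 90° to the left of the pressure-gradient force (low pressure on the right).
Rotating 180° by 90° counterclockwise gives 090° — the wind blows toward the east.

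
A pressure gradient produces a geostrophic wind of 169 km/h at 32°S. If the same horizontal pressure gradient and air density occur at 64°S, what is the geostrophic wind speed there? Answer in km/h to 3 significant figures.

99.6 km/h

With the same pressure gradient and density, V_g ∝ 1/f ∝ 1/sin φ.
V₂ = V₁ · sin φ₁ / sin φ₂ = 169 × sin 32° / sin 64°
V₂ = 169 × 0.5299/0.8988 = 99.6 km/h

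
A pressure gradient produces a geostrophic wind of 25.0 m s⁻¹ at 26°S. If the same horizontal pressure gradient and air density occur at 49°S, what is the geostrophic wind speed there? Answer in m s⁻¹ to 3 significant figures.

14.5 m s⁻¹

With the same pressure gradient and density, V_g ∝ 1/f ∝ 1/sin φ.
V₂ = V₁ · sin φ₁ / sin φ₂ = 25.0 × sin 26° / sin 49°
V₂ = 25.0 × 0.4384/0.7547 = 14.5 m s⁻¹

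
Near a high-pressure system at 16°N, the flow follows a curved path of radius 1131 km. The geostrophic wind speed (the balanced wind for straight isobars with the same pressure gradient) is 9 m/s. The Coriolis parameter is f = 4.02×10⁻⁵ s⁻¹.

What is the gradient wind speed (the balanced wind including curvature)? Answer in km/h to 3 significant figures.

44.5 km/h

Around a high, pressure-gradient force acts outward with centrifugal, so Coriolis balances both:
fV = (1/ρ)|∂P/∂n| + V²/R  →  V² − fR·V + fR·V_g = 0
With fR = 4.02×10⁻⁵ × 1131×10³ m = 45.5 m/s:
V = [fR − √((fR)² − 4 fR V_g)]/2 = [45.5 − √(45.5² − 4×45.5×9)]/2 = 12.4 m/s
Supergeostrophic (V > V_g = 9 m/s), as expected around a high.
Converting: 12.4 m/s × 3.6 = 44.5 km/h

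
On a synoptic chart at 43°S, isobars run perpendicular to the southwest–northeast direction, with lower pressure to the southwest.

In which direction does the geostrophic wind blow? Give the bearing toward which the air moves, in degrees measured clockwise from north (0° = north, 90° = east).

135°

The pressure-gradient force points toward the southwest (bearing 225°).
Geostrophic balance: in the Southern Hemisphere the Coriolis force deflects motion to the left, so the geostrophic wind blows 90° to the left of the pressure-gradient force (low pressure on the right).
Rotating 225° by 90° counterclockwise gives 135° — the wind blows toward the southeast.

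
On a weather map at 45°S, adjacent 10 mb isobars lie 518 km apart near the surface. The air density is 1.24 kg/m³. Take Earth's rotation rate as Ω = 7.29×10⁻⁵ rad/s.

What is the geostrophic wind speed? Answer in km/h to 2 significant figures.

Coriolis parameter at 45°S:
f = 2Ω sin φ = 2 × 7.29×10⁻⁵ × sin 45° = 1.03×10⁻⁴ s⁻¹
Pressure gradient: |∂P/∂n| = 1000 Pa / 518000 m = 1.93×10⁻³ Pa/m
Geostrophic balance (pressure-gradient force = Coriolis force):
V_g = (1/(fρ)) |∂P/∂n| = 1.93×10⁻³ / (1.03×10⁻⁴ × 1.24) = 15.1 m/s
Converting: 15.1 m/s × 3.6 = 54 km/h

54 km/h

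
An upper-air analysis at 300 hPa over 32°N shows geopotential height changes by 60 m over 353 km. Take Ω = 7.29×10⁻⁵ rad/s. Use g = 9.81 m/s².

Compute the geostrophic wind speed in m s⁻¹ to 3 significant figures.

21.6 m s⁻¹

Coriolis parameter at 32°N:
f = 2Ω sin φ = 2 × 7.29×10⁻⁵ × sin 32° = 7.73×10⁻⁵ s⁻¹
Height gradient: |∂Z/∂n| = 60 m / 353000 m = 1.70×10⁻⁴
On a pressure surface, geostrophic balance gives V_g = (g/f)|∂Z/∂n|:
V_g = 9.81 × 1.70×10⁻⁴ / 7.73×10⁻⁵ = 21.6 m/s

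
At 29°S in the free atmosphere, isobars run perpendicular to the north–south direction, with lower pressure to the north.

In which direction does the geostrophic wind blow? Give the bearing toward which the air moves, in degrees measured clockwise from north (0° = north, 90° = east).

The pressure-gradient force points toward the north (bearing 000°).
Geostrophic balance: in the Southern Hemisphere the Coriolis force deflects motion to the left, so the geostrophic wind blows 90° to the left of the pressure-gradient force (low pressure on the right).
Rotating 000° by 90° counterclockwise gives 270° — the wind blows toward the west.

270°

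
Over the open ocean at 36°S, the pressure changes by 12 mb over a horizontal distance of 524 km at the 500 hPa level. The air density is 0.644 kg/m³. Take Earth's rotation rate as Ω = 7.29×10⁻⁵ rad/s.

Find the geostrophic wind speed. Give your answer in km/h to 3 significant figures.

149 km/h

Coriolis parameter at 36°S:
f = 2Ω sin φ = 2 × 7.29×10⁻⁵ × sin 36° = 8.57×10⁻⁵ s⁻¹
Pressure gradient: |∂P/∂n| = 1200 Pa / 524000 m = 2.29×10⁻³ Pa/m
Geostrophic balance (pressure-gradient force = Coriolis force):
V_g = (1/(fρ)) |∂P/∂n| = 2.29×10⁻³ / (8.57×10⁻⁵ × 0.644) = 41.5 m/s
Converting: 41.5 m/s × 3.6 = 149 km/h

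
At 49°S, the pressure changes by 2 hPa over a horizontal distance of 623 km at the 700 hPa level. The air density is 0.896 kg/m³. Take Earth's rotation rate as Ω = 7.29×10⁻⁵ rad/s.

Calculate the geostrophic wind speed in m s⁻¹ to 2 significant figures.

3.3 m s⁻¹

Coriolis parameter at 49°S:
f = 2Ω sin φ = 2 × 7.29×10⁻⁵ × sin 49° = 1.10×10⁻⁴ s⁻¹
Pressure gradient: |∂P/∂n| = 200 Pa / 623000 m = 3.21×10⁻⁴ Pa/m
Geostrophic balance (pressure-gradient force = Coriolis force):
V_g = (1/(fρ)) |∂P/∂n| = 3.21×10⁻⁴ / (1.10×10⁻⁴ × 0.896) = 3.26 m/s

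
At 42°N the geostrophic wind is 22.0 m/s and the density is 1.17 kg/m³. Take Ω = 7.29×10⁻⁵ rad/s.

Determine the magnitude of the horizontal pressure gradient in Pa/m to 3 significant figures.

2.51×10⁻³ Pa/m

Coriolis parameter at 42°N:
f = 2Ω sin φ = 2 × 7.29×10⁻⁵ × sin 42° = 9.76×10⁻⁵ s⁻¹
Geostrophic balance rearranged: |∂P/∂n| = f ρ V_g
|∂P/∂n| = 9.76×10⁻⁵ × 1.17 × 22.0 = 2.51×10⁻³ Pa/m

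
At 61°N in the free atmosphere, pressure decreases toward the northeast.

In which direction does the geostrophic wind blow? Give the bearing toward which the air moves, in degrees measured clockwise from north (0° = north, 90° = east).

135°

The pressure-gradient force points toward the northeast (bearing 045°).
Geostrophic balance: in the Northern Hemisphere the Coriolis force deflects motion to the right, so the geostrophic wind blows 90° to the right of the pressure-gradient force (low pressure on the left).
Rotating 045° by 90° clockwise gives 135° — the wind blows toward the southeast.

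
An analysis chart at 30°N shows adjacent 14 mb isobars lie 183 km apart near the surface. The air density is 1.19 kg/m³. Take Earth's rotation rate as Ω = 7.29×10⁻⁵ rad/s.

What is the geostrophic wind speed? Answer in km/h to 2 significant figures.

320 km/h

Coriolis parameter at 30°N:
f = 2Ω sin φ = 2 × 7.29×10⁻⁵ × sin 30° = 7.29×10⁻⁵ s⁻¹
Pressure gradient: |∂P/∂n| = 1400 Pa / 183000 m = 7.65×10⁻³ Pa/m
Geostrophic balance (pressure-gradient force = Coriolis force):
V_g = (1/(fρ)) |∂P/∂n| = 7.65×10⁻³ / (7.29×10⁻⁵ × 1.19) = 88.2 m/s
Converting: 88.2 m/s × 3.6 = 320 km/h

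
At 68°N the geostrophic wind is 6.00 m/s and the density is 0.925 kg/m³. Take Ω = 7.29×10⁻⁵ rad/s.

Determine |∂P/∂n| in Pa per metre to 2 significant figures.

Coriolis parameter at 68°N:
f = 2Ω sin φ = 2 × 7.29×10⁻⁵ × sin 68° = 1.35×10⁻⁴ s⁻¹
Geostrophic balance rearranged: |∂P/∂n| = f ρ V_g
|∂P/∂n| = 1.35×10⁻⁴ × 0.925 × 6.00 = 7.50×10⁻⁴ Pa/m

7.5×10⁻⁴ Pa/m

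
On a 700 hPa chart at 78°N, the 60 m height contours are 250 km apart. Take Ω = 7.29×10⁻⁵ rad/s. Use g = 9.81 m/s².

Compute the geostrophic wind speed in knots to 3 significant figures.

32.1 knots

Coriolis parameter at 78°N:
f = 2Ω sin φ = 2 × 7.29×10⁻⁵ × sin 78° = 1.43×10⁻⁴ s⁻¹
Height gradient: |∂Z/∂n| = 60 m / 250000 m = 2.40×10⁻⁴
On a pressure surface, geostrophic balance gives V_g = (g/f)|∂Z/∂n|:
V_g = 9.81 × 2.40×10⁻⁴ / 1.43×10⁻⁴ = 16.5 m/s
Converting: 16.5 m/s × 1.944 = 32.1 knots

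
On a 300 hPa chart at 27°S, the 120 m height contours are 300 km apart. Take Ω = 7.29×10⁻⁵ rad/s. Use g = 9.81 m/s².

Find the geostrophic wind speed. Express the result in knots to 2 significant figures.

120 knots

Coriolis parameter at 27°S:
f = 2Ω sin φ = 2 × 7.29×10⁻⁵ × sin 27° = 6.62×10⁻⁵ s⁻¹
Height gradient: |∂Z/∂n| = 120 m / 300000 m = 4.00×10⁻⁴
On a pressure surface, geostrophic balance gives V_g = (g/f)|∂Z/∂n|:
V_g = 9.81 × 4.00×10⁻⁴ / 6.62×10⁻⁵ = 59.3 m/s
Converting: 59.3 m/s × 1.944 = 120 knots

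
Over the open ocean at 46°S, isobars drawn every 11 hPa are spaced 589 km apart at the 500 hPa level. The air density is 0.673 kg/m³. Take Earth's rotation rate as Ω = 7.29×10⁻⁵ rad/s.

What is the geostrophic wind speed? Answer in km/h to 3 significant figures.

95.3 km/h

Coriolis parameter at 46°S:
f = 2Ω sin φ = 2 × 7.29×10⁻⁵ × sin 46° = 1.05×10⁻⁴ s⁻¹
Pressure gradient: |∂P/∂n| = 1100 Pa / 589000 m = 1.87×10⁻³ Pa/m
Geostrophic balance (pressure-gradient force = Coriolis force):
V_g = (1/(fρ)) |∂P/∂n| = 1.87×10⁻³ / (1.05×10⁻⁴ × 0.673) = 26.5 m/s
Converting: 26.5 m/s × 3.6 = 95.3 km/h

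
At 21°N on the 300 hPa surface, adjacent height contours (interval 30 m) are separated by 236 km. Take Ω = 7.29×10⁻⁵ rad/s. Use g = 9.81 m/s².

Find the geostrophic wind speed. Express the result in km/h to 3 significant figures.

85.9 km/h

Coriolis parameter at 21°N:
f = 2Ω sin φ = 2 × 7.29×10⁻⁵ × sin 21° = 5.23×10⁻⁵ s⁻¹
Height gradient: |∂Z/∂n| = 30 m / 236000 m = 1.27×10⁻⁴
On a pressure surface, geostrophic balance gives V_g = (g/f)|∂Z/∂n|:
V_g = 9.81 × 1.27×10⁻⁴ / 5.23×10⁻⁵ = 23.9 m/s
Converting: 23.9 m/s × 3.6 = 85.9 km/h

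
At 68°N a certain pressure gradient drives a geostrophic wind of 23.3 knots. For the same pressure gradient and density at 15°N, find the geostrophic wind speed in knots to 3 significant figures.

83.5 knots

With the same pressure gradient and density, V_g ∝ 1/f ∝ 1/sin φ.
V₂ = V₁ · sin φ₁ / sin φ₂ = 23.3 × sin 68° / sin 15°
V₂ = 23.3 × 0.9272/0.2588 = 83.5 knots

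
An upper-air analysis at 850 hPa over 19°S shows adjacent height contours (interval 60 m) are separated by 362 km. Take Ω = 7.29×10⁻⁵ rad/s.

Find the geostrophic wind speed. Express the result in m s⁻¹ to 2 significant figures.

34 m s⁻¹

Coriolis parameter at 19°S:
f = 2Ω sin φ = 2 × 7.29×10⁻⁵ × sin 19° = 4.75×10⁻⁵ s⁻¹
Height gradient: |∂Z/∂n| = 60 m / 362000 m = 1.66×10⁻⁴
On a pressure surface, geostrophic balance gives V_g = (g/f)|∂Z/∂n|:
V_g = 9.81 × 1.66×10⁻⁴ / 4.75×10⁻⁵ = 34.3 m/s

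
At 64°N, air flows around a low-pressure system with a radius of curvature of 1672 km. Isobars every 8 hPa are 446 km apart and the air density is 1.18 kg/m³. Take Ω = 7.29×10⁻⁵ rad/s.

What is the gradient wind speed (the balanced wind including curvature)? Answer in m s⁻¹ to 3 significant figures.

Coriolis parameter at 64°N:
f = 2Ω sin φ = 2 × 7.29×10⁻⁵ × sin 64° = 1.31×10⁻⁴ s⁻¹
Pressure gradient: |∂P/∂n| = 800 Pa / 446000 m = 1.79×10⁻³ Pa/m
Geostrophic speed: V_g = |∂P/∂n|/(fρ) = 1.79×10⁻³/(1.31×10⁻⁴ × 1.18) = 11.6 m/s
Around a low, centrifugal force acts outward with Coriolis, so pressure-gradient force balances both:
(1/ρ)|∂P/∂n| = fV + V²/R  →  V² + fR·V − fR·V_g = 0
With fR = 1.31×10⁻⁴ × 1672×10³ m = 219 m/s:
V = [−fR + √((fR)² + 4 fR V_g)]/2 = [−219 + √(219² + 4×219×11.6)]/2 = 11 m/s
Subgeostrophic (V < V_g = 11.6 m/s), as expected around a low.

11.0 m s⁻¹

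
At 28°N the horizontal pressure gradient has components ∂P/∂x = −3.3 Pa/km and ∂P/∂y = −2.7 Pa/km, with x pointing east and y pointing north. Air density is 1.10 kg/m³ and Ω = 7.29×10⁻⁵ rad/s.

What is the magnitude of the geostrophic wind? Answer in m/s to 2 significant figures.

57 m/s

Coriolis parameter at 28°N:
f = 2Ω sin φ = 2 × 7.29×10⁻⁵ × sin 28° = 6.84×10⁻⁵ s⁻¹
Component geostrophic relations (x east, y north):
u_g = −(1/(fρ)) ∂P/∂y,  v_g = (1/(fρ)) ∂P/∂x
u_g = −(−2.7×10⁻³)/(6.84×10⁻⁵ × 1.10) = 35.9 m/s;  v_g = (−3.3×10⁻³)/(6.84×10⁻⁵ × 1.10) = −43.8 m/s
|V_g| = √(u_g² + v_g²) = 56.6 m/s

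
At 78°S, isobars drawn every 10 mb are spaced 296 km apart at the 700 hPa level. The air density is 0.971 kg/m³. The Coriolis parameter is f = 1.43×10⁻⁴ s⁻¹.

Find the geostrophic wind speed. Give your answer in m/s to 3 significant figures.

Pressure gradient: |∂P/∂n| = 1000 Pa / 296000 m = 3.38×10⁻³ Pa/m
Geostrophic balance (pressure-gradient force = Coriolis force):
V_g = (1/(fρ)) |∂P/∂n| = 3.38×10⁻³ / (1.43×10⁻⁴ × 0.971) = 24.3 m/s

24.3 m/s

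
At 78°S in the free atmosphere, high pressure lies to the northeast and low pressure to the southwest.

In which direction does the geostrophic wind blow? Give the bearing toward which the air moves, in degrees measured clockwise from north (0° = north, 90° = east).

The pressure-gradient force points toward the southwest (bearing 225°).
Geostrophic balance: in the Southern Hemisphere the Coriolis force deflects motion to the left, so the geostrophic wind blows 90° to the left of the pressure-gradient force (low pressure on the right).
Rotating 225° by 90° counterclockwise gives 135° — the wind blows toward the southeast.

135°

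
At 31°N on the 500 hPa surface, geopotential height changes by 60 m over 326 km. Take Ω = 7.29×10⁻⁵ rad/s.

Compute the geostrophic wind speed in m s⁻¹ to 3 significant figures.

24.0 m s⁻¹

Coriolis parameter at 31°N:
f = 2Ω sin φ = 2 × 7.29×10⁻⁵ × sin 31° = 7.51×10⁻⁵ s⁻¹
Height gradient: |∂Z/∂n| = 60 m / 326000 m = 1.84×10⁻⁴
On a pressure surface, geostrophic balance gives V_g = (g/f)|∂Z/∂n|:
V_g = 9.81 × 1.84×10⁻⁴ / 7.51×10⁻⁵ = 24.0 m/s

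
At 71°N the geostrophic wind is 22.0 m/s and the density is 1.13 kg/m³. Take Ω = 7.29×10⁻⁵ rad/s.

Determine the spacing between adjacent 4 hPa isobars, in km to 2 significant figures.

120 km

Coriolis parameter at 71°N:
f = 2Ω sin φ = 2 × 7.29×10⁻⁵ × sin 71° = 1.38×10⁻⁴ s⁻¹
Geostrophic balance rearranged: |∂P/∂n| = f ρ V_g
|∂P/∂n| = 1.38×10⁻⁴ × 1.13 × 22.0 = 3.43×10⁻³ Pa/m
Isobar spacing: Δn = ΔP/|∂P/∂n| = 400 Pa / 3.43×10⁻³ Pa/m = 116716 m ≈ 120 km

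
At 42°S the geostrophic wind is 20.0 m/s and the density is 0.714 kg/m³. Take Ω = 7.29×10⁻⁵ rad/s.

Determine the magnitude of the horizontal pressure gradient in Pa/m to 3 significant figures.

1.39×10⁻³ Pa/m

Coriolis parameter at 42°S:
f = 2Ω sin φ = 2 × 7.29×10⁻⁵ × sin 42° = 9.76×10⁻⁵ s⁻¹
Geostrophic balance rearranged: |∂P/∂n| = f ρ V_g
|∂P/∂n| = 9.76×10⁻⁵ × 0.714 × 20.0 = 1.39×10⁻³ Pa/m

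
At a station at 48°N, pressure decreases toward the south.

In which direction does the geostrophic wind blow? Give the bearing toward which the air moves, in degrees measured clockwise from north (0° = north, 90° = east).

The pressure-gradient force points toward the south (bearing 180°).
Geostrophic balance: in the Northern Hemisphere the Coriolis force deflects motion to the right, so the geostrophic wind blows 90° to the right of the pressure-gradient force (low pressure on the left).
Rotating 180° by 90° clockwise gives 270° — the wind blows toward the west.

270°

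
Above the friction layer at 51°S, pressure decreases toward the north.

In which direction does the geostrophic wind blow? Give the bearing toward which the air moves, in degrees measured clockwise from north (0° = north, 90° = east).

270°

The pressure-gradient force points toward the north (bearing 000°).
Geostrophic balance: in the Southern Hemisphere the Coriolis force deflects motion to the left, so the geostrophic wind blows 90° to the left of the pressure-gradient force (low pressure on the right).
Rotating 000° by 90° counterclockwise gives 270° — the wind blows toward the west.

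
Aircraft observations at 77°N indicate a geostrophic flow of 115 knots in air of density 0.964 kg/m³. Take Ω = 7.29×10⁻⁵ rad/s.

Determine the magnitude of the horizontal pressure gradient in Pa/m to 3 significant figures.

Coriolis parameter at 77°N:
f = 2Ω sin φ = 2 × 7.29×10⁻⁵ × sin 77° = 1.42×10⁻⁴ s⁻¹
Wind speed in SI: 115 knots = 59.2 m/s
Geostrophic balance rearranged: |∂P/∂n| = f ρ V_g
|∂P/∂n| = 1.42×10⁻⁴ × 0.964 × 59.2 = 8.10×10⁻³ Pa/m

8.10×10⁻³ Pa/m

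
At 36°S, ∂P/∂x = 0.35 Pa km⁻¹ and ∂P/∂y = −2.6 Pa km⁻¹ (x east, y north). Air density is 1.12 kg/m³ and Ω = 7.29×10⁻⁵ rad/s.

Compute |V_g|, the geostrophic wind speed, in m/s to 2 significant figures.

27 m/s

Coriolis parameter at 36°S:
f = 2Ω sin φ = 2 × 7.29×10⁻⁵ × sin 36° = 8.57×10⁻⁵ s⁻¹
In the Southern Hemisphere f is negative: f = −8.57×10⁻⁵ s⁻¹.
Component geostrophic relations (x east, y north):
u_g = −(1/(fρ)) ∂P/∂y,  v_g = (1/(fρ)) ∂P/∂x
u_g = −(−2.6×10⁻³)/(−8.57×10⁻⁵ × 1.12) = −27.1 m/s;  v_g = (0.35×10⁻³)/(−8.57×10⁻⁵ × 1.12) = −3.65 m/s
|V_g| = √(u_g² + v_g²) = 27.3 m/s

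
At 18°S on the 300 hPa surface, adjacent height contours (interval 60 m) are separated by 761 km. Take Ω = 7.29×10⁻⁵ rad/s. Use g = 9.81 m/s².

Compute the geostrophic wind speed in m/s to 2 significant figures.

Coriolis parameter at 18°S:
f = 2Ω sin φ = 2 × 7.29×10⁻⁵ × sin 18° = 4.51×10⁻⁵ s⁻¹
Height gradient: |∂Z/∂n| = 60 m / 761000 m = 7.88×10⁻⁵
On a pressure surface, geostrophic balance gives V_g = (g/f)|∂Z/∂n|:
V_g = 9.81 × 7.88×10⁻⁵ / 4.51×10⁻⁵ = 17.2 m/s

17 m/s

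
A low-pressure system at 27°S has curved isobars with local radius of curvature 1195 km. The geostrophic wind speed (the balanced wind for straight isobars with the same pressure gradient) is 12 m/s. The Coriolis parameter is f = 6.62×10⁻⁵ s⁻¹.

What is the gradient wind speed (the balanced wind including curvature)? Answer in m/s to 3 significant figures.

Around a low, centrifugal force acts outward with Coriolis, so pressure-gradient force balances both:
(1/ρ)|∂P/∂n| = fV + V²/R  →  V² + fR·V − fR·V_g = 0
With fR = 6.62×10⁻⁵ × 1195×10³ m = 79.1 m/s:
V = [−fR + √((fR)² + 4 fR V_g)]/2 = [−79.1 + √(79.1² + 4×79.1×12)]/2 = 10.6 m/s
Subgeostrophic (V < V_g = 12 m/s), as expected around a low.

10.6 m/s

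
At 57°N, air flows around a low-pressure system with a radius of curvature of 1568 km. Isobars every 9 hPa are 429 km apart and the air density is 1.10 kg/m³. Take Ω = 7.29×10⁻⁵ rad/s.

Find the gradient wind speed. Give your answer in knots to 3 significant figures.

Coriolis parameter at 57°N:
f = 2Ω sin φ = 2 × 7.29×10⁻⁵ × sin 57° = 1.22×10⁻⁴ s⁻¹
Pressure gradient: |∂P/∂n| = 900 Pa / 429000 m = 2.10×10⁻³ Pa/m
Geostrophic speed: V_g = |∂P/∂n|/(fρ) = 2.10×10⁻³/(1.22×10⁻⁴ × 1.10) = 15.6 m/s
Around a low, centrifugal force acts outward with Coriolis, so pressure-gradient force balances both:
(1/ρ)|∂P/∂n| = fV + V²/R  →  V² + fR·V − fR·V_g = 0
With fR = 1.22×10⁻⁴ × 1568×10³ m = 192 m/s:
V = [−fR + √((fR)² + 4 fR V_g)]/2 = [−192 + √(192² + 4×192×15.6)]/2 = 14.5 m/s
Subgeostrophic (V < V_g = 15.6 m/s), as expected around a low.
Converting: 14.5 m/s × 1.944 = 28.2 knots

28.2 knots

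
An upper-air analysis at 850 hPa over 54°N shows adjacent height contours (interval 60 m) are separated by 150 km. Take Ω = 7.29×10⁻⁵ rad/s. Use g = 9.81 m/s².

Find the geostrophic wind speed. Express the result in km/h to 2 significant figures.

Coriolis parameter at 54°N:
f = 2Ω sin φ = 2 × 7.29×10⁻⁵ × sin 54° = 1.18×10⁻⁴ s⁻¹
Height gradient: |∂Z/∂n| = 60 m / 150000 m = 4.00×10⁻⁴
On a pressure surface, geostrophic balance gives V_g = (g/f)|∂Z/∂n|:
V_g = 9.81 × 4.00×10⁻⁴ / 1.18×10⁻⁴ = 33.3 m/s
Converting: 33.3 m/s × 3.6 = 120 km/h

120 km/h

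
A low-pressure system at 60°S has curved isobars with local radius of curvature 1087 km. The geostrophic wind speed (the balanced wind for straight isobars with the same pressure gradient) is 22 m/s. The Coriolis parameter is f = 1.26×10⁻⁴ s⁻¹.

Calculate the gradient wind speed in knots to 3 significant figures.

Around a low, centrifugal force acts outward with Coriolis, so pressure-gradient force balances both:
(1/ρ)|∂P/∂n| = fV + V²/R  →  V² + fR·V − fR·V_g = 0
With fR = 1.26×10⁻⁴ × 1087×10³ m = 137 m/s:
V = [−fR + √((fR)² + 4 fR V_g)]/2 = [−137 + √(137² + 4×137×22)]/2 = 19.3 m/s
Subgeostrophic (V < V_g = 22 m/s), as expected around a low.
Converting: 19.3 m/s × 1.944 = 37.5 knots

37.5 knots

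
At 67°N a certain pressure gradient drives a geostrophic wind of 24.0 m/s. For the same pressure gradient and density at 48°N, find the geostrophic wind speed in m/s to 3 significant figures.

With the same pressure gradient and density, V_g ∝ 1/f ∝ 1/sin φ.
V₂ = V₁ · sin φ₁ / sin φ₂ = 24.0 × sin 67° / sin 48°
V₂ = 24.0 × 0.9205/0.7431 = 29.7 m/s

29.7 m/s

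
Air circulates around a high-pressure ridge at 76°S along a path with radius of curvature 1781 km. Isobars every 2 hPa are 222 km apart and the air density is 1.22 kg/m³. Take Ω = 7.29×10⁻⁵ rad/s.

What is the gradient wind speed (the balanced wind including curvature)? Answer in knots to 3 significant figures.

10.4 knots

Coriolis parameter at 76°S:
f = 2Ω sin φ = 2 × 7.29×10⁻⁵ × sin 76° = 1.41×10⁻⁴ s⁻¹
Pressure gradient: |∂P/∂n| = 200 Pa / 222000 m = 9.01×10⁻⁴ Pa/m
Geostrophic speed: V_g = |∂P/∂n|/(fρ) = 9.01×10⁻⁴/(1.41×10⁻⁴ × 1.22) = 5.22 m/s
Around a high, pressure-gradient force acts outward with centrifugal, so Coriolis balances both:
fV = (1/ρ)|∂P/∂n| + V²/R  →  V² − fR·V + fR·V_g = 0
With fR = 1.41×10⁻⁴ × 1781×10³ m = 252 m/s:
V = [fR − √((fR)² − 4 fR V_g)]/2 = [252 − √(252² − 4×252×5.22)]/2 = 5.33 m/s
Supergeostrophic (V > V_g = 5.22 m/s), as expected around a high.
Converting: 5.33 m/s × 1.944 = 10.4 knots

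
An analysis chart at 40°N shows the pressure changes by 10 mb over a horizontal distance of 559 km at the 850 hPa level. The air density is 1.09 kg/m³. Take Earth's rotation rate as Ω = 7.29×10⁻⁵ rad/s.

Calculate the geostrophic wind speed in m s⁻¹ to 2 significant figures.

Coriolis parameter at 40°N:
f = 2Ω sin φ = 2 × 7.29×10⁻⁵ × sin 40° = 9.37×10⁻⁵ s⁻¹
Pressure gradient: |∂P/∂n| = 1000 Pa / 559000 m = 1.79×10⁻³ Pa/m
Geostrophic balance (pressure-gradient force = Coriolis force):
V_g = (1/(fρ)) |∂P/∂n| = 1.79×10⁻³ / (9.37×10⁻⁵ × 1.09) = 17.5 m/s

18 m s⁻¹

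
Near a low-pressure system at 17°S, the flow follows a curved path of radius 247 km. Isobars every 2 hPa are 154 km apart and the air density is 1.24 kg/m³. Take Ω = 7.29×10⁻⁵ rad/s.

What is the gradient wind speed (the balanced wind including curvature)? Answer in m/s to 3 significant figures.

11.7 m/s

Coriolis parameter at 17°S:
f = 2Ω sin φ = 2 × 7.29×10⁻⁵ × sin 17° = 4.26×10⁻⁵ s⁻¹
Pressure gradient: |∂P/∂n| = 200 Pa / 154000 m = 1.30×10⁻³ Pa/m
Geostrophic speed: V_g = |∂P/∂n|/(fρ) = 1.30×10⁻³/(4.26×10⁻⁵ × 1.24) = 24.6 m/s
Around a low, centrifugal force acts outward with Coriolis, so pressure-gradient force balances both:
(1/ρ)|∂P/∂n| = fV + V²/R  →  V² + fR·V − fR·V_g = 0
With fR = 4.26×10⁻⁵ × 247×10³ m = 10.5 m/s:
V = [−fR + √((fR)² + 4 fR V_g)]/2 = [−10.5 + √(10.5² + 4×10.5×24.6)]/2 = 11.7 m/s
Subgeostrophic (V < V_g = 24.6 m/s), as expected around a low.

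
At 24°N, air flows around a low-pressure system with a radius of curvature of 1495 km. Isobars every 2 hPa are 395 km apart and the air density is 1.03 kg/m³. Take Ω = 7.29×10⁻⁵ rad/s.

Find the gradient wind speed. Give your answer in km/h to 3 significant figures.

27.5 km/h

Coriolis parameter at 24°N:
f = 2Ω sin φ = 2 × 7.29×10⁻⁵ × sin 24° = 5.93×10⁻⁵ s⁻¹
Pressure gradient: |∂P/∂n| = 200 Pa / 395000 m = 5.06×10⁻⁴ Pa/m
Geostrophic speed: V_g = |∂P/∂n|/(fρ) = 5.06×10⁻⁴/(5.93×10⁻⁵ × 1.03) = 8.29 m/s
Around a low, centrifugal force acts outward with Coriolis, so pressure-gradient force balances both:
(1/ρ)|∂P/∂n| = fV + V²/R  →  V² + fR·V − fR·V_g = 0
With fR = 5.93×10⁻⁵ × 1495×10³ m = 88.7 m/s:
V = [−fR + √((fR)² + 4 fR V_g)]/2 = [−88.7 + √(88.7² + 4×88.7×8.29)]/2 = 7.63 m/s
Subgeostrophic (V < V_g = 8.29 m/s), as expected around a low.
Converting: 7.63 m/s × 3.6 = 27.5 km/h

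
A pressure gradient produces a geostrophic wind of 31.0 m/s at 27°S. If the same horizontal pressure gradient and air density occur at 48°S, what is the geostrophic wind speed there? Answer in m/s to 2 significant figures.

With the same pressure gradient and density, V_g ∝ 1/f ∝ 1/sin φ.
V₂ = V₁ · sin φ₁ / sin φ₂ = 31.0 × sin 27° / sin 48°
V₂ = 31.0 × 0.4540/0.7431 = 19 m/s

19 m/s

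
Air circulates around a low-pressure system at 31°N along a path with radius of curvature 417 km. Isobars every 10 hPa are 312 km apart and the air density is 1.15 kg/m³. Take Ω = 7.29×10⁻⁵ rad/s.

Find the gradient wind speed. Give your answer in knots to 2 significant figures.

Coriolis parameter at 31°N:
f = 2Ω sin φ = 2 × 7.29×10⁻⁵ × sin 31° = 7.51×10⁻⁵ s⁻¹
Pressure gradient: |∂P/∂n| = 1000 Pa / 312000 m = 3.21×10⁻³ Pa/m
Geostrophic speed: V_g = |∂P/∂n|/(fρ) = 3.21×10⁻³/(7.51×10⁻⁵ × 1.15) = 37.1 m/s
Around a low, centrifugal force acts outward with Coriolis, so pressure-gradient force balances both:
(1/ρ)|∂P/∂n| = fV + V²/R  →  V² + fR·V − fR·V_g = 0
With fR = 7.51×10⁻⁵ × 417×10³ m = 31.3 m/s:
V = [−fR + √((fR)² + 4 fR V_g)]/2 = [−31.3 + √(31.3² + 4×31.3×37.1)]/2 = 21.9 m/s
Subgeostrophic (V < V_g = 37.1 m/s), as expected around a low.
Converting: 21.9 m/s × 1.944 = 42 knots

42 knots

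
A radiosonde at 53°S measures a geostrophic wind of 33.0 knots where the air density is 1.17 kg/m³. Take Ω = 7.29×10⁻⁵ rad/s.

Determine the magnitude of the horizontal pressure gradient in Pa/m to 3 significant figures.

Coriolis parameter at 53°S:
f = 2Ω sin φ = 2 × 7.29×10⁻⁵ × sin 53° = 1.16×10⁻⁴ s⁻¹
Wind speed in SI: 33.0 knots = 17.0 m/s
Geostrophic balance rearranged: |∂P/∂n| = f ρ V_g
|∂P/∂n| = 1.16×10⁻⁴ × 1.17 × 17.0 = 2.31×10⁻³ Pa/m

2.31×10⁻³ Pa/m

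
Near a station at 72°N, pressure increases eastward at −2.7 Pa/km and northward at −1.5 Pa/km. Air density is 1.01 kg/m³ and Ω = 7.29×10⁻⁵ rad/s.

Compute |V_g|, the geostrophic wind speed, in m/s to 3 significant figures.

22.1 m/s

Coriolis parameter at 72°N:
f = 2Ω sin φ = 2 × 7.29×10⁻⁵ × sin 72° = 1.39×10⁻⁴ s⁻¹
Component geostrophic relations (x east, y north):
u_g = −(1/(fρ)) ∂P/∂y,  v_g = (1/(fρ)) ∂P/∂x
u_g = −(−1.5×10⁻³)/(1.39×10⁻⁴ × 1.01) = 10.7 m/s;  v_g = (−2.7×10⁻³)/(1.39×10⁻⁴ × 1.01) = −19.3 m/s
|V_g| = √(u_g² + v_g²) = 22.1 m/s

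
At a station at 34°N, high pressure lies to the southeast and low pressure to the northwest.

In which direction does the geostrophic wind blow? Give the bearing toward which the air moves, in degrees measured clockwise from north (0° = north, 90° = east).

045°

The pressure-gradient force points toward the northwest (bearing 315°).
Geostrophic balance: in the Northern Hemisphere the Coriolis force deflects motion to the right, so the geostrophic wind blows 90° to the right of the pressure-gradient force (low pressure on the left).
Rotating 315° by 90° clockwise gives 045° — the wind blows toward the northeast.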